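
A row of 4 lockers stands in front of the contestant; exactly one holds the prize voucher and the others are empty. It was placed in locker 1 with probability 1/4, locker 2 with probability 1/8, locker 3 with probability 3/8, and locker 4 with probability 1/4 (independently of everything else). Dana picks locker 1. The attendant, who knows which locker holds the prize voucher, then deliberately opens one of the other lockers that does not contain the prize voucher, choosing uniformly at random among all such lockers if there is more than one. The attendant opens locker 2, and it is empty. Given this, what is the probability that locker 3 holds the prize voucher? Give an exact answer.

Consider each possible location of the prize voucher in turn.
If it is in locker 1 (prior 1/4): the attendant has 3 equally likely choices, so probability 1/3; weight (1/4)·(1/3) = 1/12.
If it is in locker 2 (prior 1/8): the attendant opened locker 2, so this case is ruled out; weight (1/8)·0 = 0.
If it is in locker 3 (prior 3/8): the attendant has 2 equally likely choices, so probability 1/2; weight (3/8)·(1/2) = 3/16.
If it is in locker 4 (prior 1/4): the attendant has 2 equally likely choices, so probability 1/2; weight (1/4)·(1/2) = 1/8.
The weights sum to 19/48.
So P(the prize voucher in locker 3 | the attendant opened locker 2) = (3/16) / (19/48) = 9/19.

9/19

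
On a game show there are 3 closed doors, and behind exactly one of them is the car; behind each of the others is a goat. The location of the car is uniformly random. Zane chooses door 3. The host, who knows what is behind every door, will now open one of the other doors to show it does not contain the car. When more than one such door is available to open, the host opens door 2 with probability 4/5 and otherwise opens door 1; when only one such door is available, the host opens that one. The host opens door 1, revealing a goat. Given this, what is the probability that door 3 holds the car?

Consider each possible location of the car in turn.
If it is behind door 1 (prior 1/3): the host opened door 1, so this case is ruled out; weight (1/3)·0 = 0.
If it is behind door 2 (prior 1/3): only door 1 is available, probability 1; weight (1/3)·1 = 1/3.
If it is behind door 3 (prior 1/3): door 2 is available but not opened, probability 1/5; weight (1/3)·(1/5) = 1/15.
The weights sum to 2/5.
So P(the car behind door 3 | the host opened door 1) = (1/15) / (2/5) = 1/6.

1/6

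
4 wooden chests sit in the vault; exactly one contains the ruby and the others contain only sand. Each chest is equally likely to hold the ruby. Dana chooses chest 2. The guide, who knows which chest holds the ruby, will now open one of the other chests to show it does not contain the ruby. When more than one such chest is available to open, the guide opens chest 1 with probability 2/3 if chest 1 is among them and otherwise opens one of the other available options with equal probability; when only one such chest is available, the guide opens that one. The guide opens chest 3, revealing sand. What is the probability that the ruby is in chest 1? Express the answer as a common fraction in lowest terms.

Apply Bayes' rule, conditioning on where the ruby actually is.
If it is in chest 1 (prior 1/4): chest 1 holds the prize so is unavailable; the guide chooses uniformly among the 2 others, probability 1/2; weight (1/4)·(1/2) = 1/8.
If it is in chest 2 (prior 1/4): chest 1 is available but not opened; chest 3 gets probability (1 − 2/3)/2 = 1/6; weight (1/4)·(1/6) = 1/24.
If it is in chest 3 (prior 1/4): the guide opened chest 3, so this case is ruled out; weight (1/4)·0 = 0.
If it is in chest 4 (prior 1/4): chest 1 is available but not opened, probability 1/3; weight (1/4)·(1/3) = 1/12.
The weights sum to 1/4.
So P(the ruby in chest 1 | the guide opened chest 3) = (1/8) / (1/4) = 1/2.

1/2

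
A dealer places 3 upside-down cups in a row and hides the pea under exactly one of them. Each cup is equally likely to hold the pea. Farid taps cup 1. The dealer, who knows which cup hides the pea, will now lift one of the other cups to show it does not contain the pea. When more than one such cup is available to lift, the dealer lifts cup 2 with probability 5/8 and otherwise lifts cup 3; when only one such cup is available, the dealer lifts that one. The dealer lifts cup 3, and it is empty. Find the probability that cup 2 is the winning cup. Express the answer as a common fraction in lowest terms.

8/11

Consider each possible location of the pea in turn.
If it is under cup 1 (prior 1/3): cup 2 is available but not opened, probability 3/8; weight (1/3)·(3/8) = 1/8.
If it is under cup 2 (prior 1/3): only cup 3 is available, probability 1; weight (1/3)·1 = 1/3.
If it is under cup 3 (prior 1/3): the dealer opened cup 3, so this case is ruled out; weight (1/3)·0 = 0.
The weights sum to 11/24.
So P(the pea under cup 2 | the dealer opened cup 3) = (1/3) / (11/24) = 8/11.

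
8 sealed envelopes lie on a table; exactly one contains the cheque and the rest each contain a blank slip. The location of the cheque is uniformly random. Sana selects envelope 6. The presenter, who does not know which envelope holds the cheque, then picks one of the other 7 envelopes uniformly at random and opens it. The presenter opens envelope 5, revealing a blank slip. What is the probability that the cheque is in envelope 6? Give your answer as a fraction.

1/7

Apply Bayes' rule, conditioning on where the cheque actually is.
If it is in any of envelopes 1, 2, 3, 4, 6, 7, and 8 (prior 1/8 each): the presenter picks envelope 5 with probability 1/7 regardless, and it is not the prize; weight (1/8)·(1/7) = 1/56 each.
If it is in envelope 5 (prior 1/8): the presenter opened envelope 5, so this case is ruled out; weight (1/8)·0 = 0.
The weights sum to 1/8.
So P(the cheque in envelope 6 | the presenter opened envelope 5) = (1/56) / (1/8) = 1/7.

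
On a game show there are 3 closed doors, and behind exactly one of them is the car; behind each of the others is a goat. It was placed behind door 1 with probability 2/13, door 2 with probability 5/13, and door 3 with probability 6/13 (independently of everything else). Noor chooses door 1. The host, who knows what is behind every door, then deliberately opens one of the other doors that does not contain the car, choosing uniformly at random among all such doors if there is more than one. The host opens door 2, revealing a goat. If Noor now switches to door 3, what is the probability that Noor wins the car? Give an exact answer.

Apply Bayes' rule, conditioning on where the car actually is.
If it is behind door 1 (prior 2/13): the host has 2 equally likely choices, so probability 1/2; weight (2/13)·(1/2) = 1/13.
If it is behind door 2 (prior 5/13): the host opened door 2, so this case is ruled out; weight (5/13)·0 = 0.
If it is behind door 3 (prior 6/13): the host has no choice, probability 1; weight (6/13)·1 = 6/13.
The weights sum to 7/13.
So P(the car behind door 3 | the host opened door 2) = (6/13) / (7/13) = 6/7.

6/7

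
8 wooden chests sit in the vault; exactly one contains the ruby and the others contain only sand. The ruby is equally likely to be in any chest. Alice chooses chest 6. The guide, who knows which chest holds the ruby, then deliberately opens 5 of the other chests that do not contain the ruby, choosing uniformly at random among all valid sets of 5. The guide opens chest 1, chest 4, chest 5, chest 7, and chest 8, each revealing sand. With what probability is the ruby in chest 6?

1/8

Condition on the true location of the ruby.
If it is in any of chests 1, 4, 5, 7, and 8 (prior 1/8 each): that chest was opened and seen not to hold the prize — ruled out; weight (1/8)·0 = 0 each.
If it is in either of chests 2 and 3 (prior 1/8 each): the guide has 6 equally likely choices, so probability 1/6; weight (1/8)·(1/6) = 1/48 each.
If it is in chest 6 (prior 1/8): the guide has 21 equally likely choices, so probability 1/21; weight (1/8)·(1/21) = 1/168.
The weights sum to 1/21.
So P(the ruby in chest 6 | the guide opened chest 1, chest 4, chest 5, chest 7, and chest 8) = (1/168) / (1/21) = 1/8.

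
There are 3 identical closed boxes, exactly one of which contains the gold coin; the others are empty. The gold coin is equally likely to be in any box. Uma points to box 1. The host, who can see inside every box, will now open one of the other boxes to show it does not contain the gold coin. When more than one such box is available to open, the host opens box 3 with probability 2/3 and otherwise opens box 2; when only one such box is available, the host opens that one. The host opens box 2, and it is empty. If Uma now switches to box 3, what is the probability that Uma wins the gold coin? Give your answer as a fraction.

3/4

Condition on the true location of the gold coin.
If it is in box 1 (prior 1/3): box 3 is available but not opened, probability 1/3; weight (1/3)·(1/3) = 1/9.
If it is in box 2 (prior 1/3): the host opened box 2, so this case is ruled out; weight (1/3)·0 = 0.
If it is in box 3 (prior 1/3): only box 2 is available, probability 1; weight (1/3)·1 = 1/3.
The weights sum to 4/9.
So P(the gold coin in box 3 | the host opened box 2) = (1/3) / (4/9) = 3/4.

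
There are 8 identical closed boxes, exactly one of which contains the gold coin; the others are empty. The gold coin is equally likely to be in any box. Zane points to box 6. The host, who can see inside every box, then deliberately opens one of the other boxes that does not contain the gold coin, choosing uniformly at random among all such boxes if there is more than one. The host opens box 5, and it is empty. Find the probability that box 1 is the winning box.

Apply Bayes' rule, conditioning on where the gold coin actually is.
If it is in any of boxes 1, 2, 3, 4, 7, and 8 (prior 1/8 each): the host has 6 equally likely choices, so probability 1/6; weight (1/8)·(1/6) = 1/48 each.
If it is in box 5 (prior 1/8): the host opened box 5, so this case is ruled out; weight (1/8)·0 = 0.
If it is in box 6 (prior 1/8): the host has 7 equally likely choices, so probability 1/7; weight (1/8)·(1/7) = 1/56.
The weights sum to 1/7.
So P(the gold coin in box 1 | the host opened box 5) = (1/48) / (1/7) = 7/48.

7/48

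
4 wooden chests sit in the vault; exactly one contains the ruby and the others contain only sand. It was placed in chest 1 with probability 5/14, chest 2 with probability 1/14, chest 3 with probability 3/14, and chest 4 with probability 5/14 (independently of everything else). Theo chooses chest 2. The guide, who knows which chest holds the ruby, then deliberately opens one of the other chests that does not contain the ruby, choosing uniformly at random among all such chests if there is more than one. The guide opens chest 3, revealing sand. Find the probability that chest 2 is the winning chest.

Apply Bayes' rule, conditioning on where the ruby actually is.
If it is in either of chests 1 and 4 (prior 5/14 each): the guide has 2 equally likely choices, so probability 1/2; weight (5/14)·(1/2) = 5/28 each.
If it is in chest 2 (prior 1/14): the guide has 3 equally likely choices, so probability 1/3; weight (1/14)·(1/3) = 1/42.
If it is in chest 3 (prior 3/14): the guide opened chest 3, so this case is ruled out; weight (3/14)·0 = 0.
The weights sum to 8/21.
So P(the ruby in chest 2 | the guide opened chest 3) = (1/42) / (8/21) = 1/16.

1/16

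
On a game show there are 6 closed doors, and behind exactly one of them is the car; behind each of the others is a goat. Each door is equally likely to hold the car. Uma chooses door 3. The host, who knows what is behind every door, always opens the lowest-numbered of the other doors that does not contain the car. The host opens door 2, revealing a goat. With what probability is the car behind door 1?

1

Consider each possible location of the car in turn.
If it is behind door 1 (prior 1/6): door 2 is the lowest-numbered option available, probability 1; weight (1/6)·1 = 1/6.
If it is behind door 2 (prior 1/6): the host opened door 2, so this case is ruled out; weight (1/6)·0 = 0.
If it is behind any of doors 3, 4, 5, and 6 (prior 1/6 each): the host would have opened door 1 instead, probability 0; weight (1/6)·0 = 0 each.
The weights sum to 1/6.
So P(the car behind door 1 | the host opened door 2) = (1/6) / (1/6) = 1.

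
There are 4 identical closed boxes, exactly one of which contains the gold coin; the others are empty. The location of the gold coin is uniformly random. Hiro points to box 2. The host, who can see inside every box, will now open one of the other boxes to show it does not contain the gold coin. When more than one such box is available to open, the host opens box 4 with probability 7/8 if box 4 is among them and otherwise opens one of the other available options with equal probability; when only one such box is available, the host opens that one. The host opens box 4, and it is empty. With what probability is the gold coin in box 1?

1/3

Condition on the true location of the gold coin.
If it is in any of boxes 1, 2, and 3 (prior 1/4 each): box 4 is available, opened with probability 7/8; weight (1/4)·(7/8) = 7/32 each.
If it is in box 4 (prior 1/4): the host opened box 4, so this case is ruled out; weight (1/4)·0 = 0.
The weights sum to 21/32.
So P(the gold coin in box 1 | the host opened box 4) = (7/32) / (21/32) = 1/3.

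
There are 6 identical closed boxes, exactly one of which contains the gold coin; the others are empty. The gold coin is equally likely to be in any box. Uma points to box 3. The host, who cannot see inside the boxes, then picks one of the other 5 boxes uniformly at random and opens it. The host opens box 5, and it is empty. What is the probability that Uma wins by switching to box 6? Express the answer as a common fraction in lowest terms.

Condition on the true location of the gold coin.
If it is in any of boxes 1, 2, 3, 4, and 6 (prior 1/6 each): the host picks box 5 with probability 1/5 regardless, and it is not the prize; weight (1/6)·(1/5) = 1/30 each.
If it is in box 5 (prior 1/6): the host opened box 5, so this case is ruled out; weight (1/6)·0 = 0.
The weights sum to 1/6.
So P(the gold coin in box 6 | the host opened box 5) = (1/30) / (1/6) = 1/5.

1/5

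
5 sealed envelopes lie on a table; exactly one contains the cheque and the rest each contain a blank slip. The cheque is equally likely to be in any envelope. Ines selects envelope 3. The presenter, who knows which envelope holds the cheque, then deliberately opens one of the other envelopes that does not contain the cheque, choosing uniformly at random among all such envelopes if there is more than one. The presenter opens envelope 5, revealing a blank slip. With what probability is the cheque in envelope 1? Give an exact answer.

Apply Bayes' rule, conditioning on where the cheque actually is.
If it is in any of envelopes 1, 2, and 4 (prior 1/5 each): the presenter has 3 equally likely choices, so probability 1/3; weight (1/5)·(1/3) = 1/15 each.
If it is in envelope 3 (prior 1/5): the presenter has 4 equally likely choices, so probability 1/4; weight (1/5)·(1/4) = 1/20.
If it is in envelope 5 (prior 1/5): the presenter opened envelope 5, so this case is ruled out; weight (1/5)·0 = 0.
The weights sum to 1/4.
So P(the cheque in envelope 1 | the presenter opened envelope 5) = (1/15) / (1/4) = 4/15.

4/15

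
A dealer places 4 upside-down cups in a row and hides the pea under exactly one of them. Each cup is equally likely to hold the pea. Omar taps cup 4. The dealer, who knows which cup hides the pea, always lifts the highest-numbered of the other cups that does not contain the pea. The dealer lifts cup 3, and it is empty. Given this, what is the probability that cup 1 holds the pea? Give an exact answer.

Condition on the true location of the pea.
If it is under any of cups 1, 2, and 4 (prior 1/4 each): cup 3 is the highest-numbered option available, probability 1; weight (1/4)·1 = 1/4 each.
If it is under cup 3 (prior 1/4): the dealer opened cup 3, so this case is ruled out; weight (1/4)·0 = 0.
The weights sum to 3/4.
So P(the pea under cup 1 | the dealer opened cup 3) = (1/4) / (3/4) = 1/3.

1/3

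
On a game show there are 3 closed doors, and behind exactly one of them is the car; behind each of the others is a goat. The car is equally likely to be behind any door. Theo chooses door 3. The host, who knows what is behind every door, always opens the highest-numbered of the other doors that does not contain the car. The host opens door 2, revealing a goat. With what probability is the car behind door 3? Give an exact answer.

1/2

Consider each possible location of the car in turn.
If it is behind either of doors 1 and 3 (prior 1/3 each): door 2 is the highest-numbered option available, probability 1; weight (1/3)·1 = 1/3 each.
If it is behind door 2 (prior 1/3): the host opened door 2, so this case is ruled out; weight (1/3)·0 = 0.
The weights sum to 2/3.
So P(the car behind door 3 | the host opened door 2) = (1/3) / (2/3) = 1/2.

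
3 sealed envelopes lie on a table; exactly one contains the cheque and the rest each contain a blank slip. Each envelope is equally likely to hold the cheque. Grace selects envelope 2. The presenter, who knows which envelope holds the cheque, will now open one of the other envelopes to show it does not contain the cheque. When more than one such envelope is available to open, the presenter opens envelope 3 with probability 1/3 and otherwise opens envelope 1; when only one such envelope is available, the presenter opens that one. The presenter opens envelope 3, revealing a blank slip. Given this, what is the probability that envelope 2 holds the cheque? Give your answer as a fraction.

1/4

Apply Bayes' rule, conditioning on where the cheque actually is.
If it is in envelope 1 (prior 1/3): only envelope 3 is available, probability 1; weight (1/3)·1 = 1/3.
If it is in envelope 2 (prior 1/3): envelope 3 is available, opened with probability 1/3; weight (1/3)·(1/3) = 1/9.
If it is in envelope 3 (prior 1/3): the presenter opened envelope 3, so this case is ruled out; weight (1/3)·0 = 0.
The weights sum to 4/9.
So P(the cheque in envelope 2 | the presenter opened envelope 3) = (1/9) / (4/9) = 1/4.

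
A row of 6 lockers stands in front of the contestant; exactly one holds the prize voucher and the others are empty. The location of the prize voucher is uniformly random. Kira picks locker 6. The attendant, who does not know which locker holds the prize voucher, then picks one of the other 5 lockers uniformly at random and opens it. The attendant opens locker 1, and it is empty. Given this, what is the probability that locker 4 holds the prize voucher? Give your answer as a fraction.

Condition on the true location of the prize voucher.
If it is in locker 1 (prior 1/6): the attendant opened locker 1, so this case is ruled out; weight (1/6)·0 = 0.
If it is in any of lockers 2, 3, 4, 5, and 6 (prior 1/6 each): the attendant picks locker 1 with probability 1/5 regardless, and it is not the prize; weight (1/6)·(1/5) = 1/30 each.
The weights sum to 1/6.
So P(the prize voucher in locker 4 | the attendant opened locker 1) = (1/30) / (1/6) = 1/5.

1/5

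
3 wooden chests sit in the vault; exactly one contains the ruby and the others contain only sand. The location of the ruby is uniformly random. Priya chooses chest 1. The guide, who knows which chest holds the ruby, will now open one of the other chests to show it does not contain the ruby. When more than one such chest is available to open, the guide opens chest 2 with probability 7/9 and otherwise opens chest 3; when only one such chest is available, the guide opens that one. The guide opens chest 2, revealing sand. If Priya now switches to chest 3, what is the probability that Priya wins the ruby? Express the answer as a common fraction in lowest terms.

9/16

Consider each possible location of the ruby in turn.
If it is in chest 1 (prior 1/3): chest 2 is available, opened with probability 7/9; weight (1/3)·(7/9) = 7/27.
If it is in chest 2 (prior 1/3): the guide opened chest 2, so this case is ruled out; weight (1/3)·0 = 0.
If it is in chest 3 (prior 1/3): only chest 2 is available, probability 1; weight (1/3)·1 = 1/3.
The weights sum to 16/27.
So P(the ruby in chest 3 | the guide opened chest 2) = (1/3) / (16/27) = 9/16.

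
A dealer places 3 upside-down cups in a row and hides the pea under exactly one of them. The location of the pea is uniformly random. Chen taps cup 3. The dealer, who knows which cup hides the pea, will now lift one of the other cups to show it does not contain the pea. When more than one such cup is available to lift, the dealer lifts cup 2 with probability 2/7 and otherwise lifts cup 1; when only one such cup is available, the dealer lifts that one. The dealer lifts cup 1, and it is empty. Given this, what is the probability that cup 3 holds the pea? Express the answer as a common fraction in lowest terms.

Apply Bayes' rule, conditioning on where the pea actually is.
If it is under cup 1 (prior 1/3): the dealer opened cup 1, so this case is ruled out; weight (1/3)·0 = 0.
If it is under cup 2 (prior 1/3): only cup 1 is available, probability 1; weight (1/3)·1 = 1/3.
If it is under cup 3 (prior 1/3): cup 2 is available but not opened, probability 5/7; weight (1/3)·(5/7) = 5/21.
The weights sum to 4/7.
So P(the pea under cup 3 | the dealer opened cup 1) = (5/21) / (4/7) = 5/12.

5/12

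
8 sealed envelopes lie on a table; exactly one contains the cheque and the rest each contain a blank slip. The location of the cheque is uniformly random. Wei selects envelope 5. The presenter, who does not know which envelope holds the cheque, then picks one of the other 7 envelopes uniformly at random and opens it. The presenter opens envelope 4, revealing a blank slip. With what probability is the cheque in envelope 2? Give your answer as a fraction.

1/7

Because the presenter chose which envelope to open without knowing where the cheque is, the choice is independent of the prize location. Learning that envelope 4 does not hold the cheque simply rules out that one location and leaves the remaining 7 envelopes still equally likely by symmetry.
So P(the cheque in envelope 2) = 1/7.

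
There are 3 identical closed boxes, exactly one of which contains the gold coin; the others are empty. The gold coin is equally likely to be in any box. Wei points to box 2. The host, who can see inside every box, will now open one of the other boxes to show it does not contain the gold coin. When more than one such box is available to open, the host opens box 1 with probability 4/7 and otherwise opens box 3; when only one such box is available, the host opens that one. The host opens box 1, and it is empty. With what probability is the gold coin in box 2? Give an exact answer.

Condition on the true location of the gold coin.
If it is in box 1 (prior 1/3): the host opened box 1, so this case is ruled out; weight (1/3)·0 = 0.
If it is in box 2 (prior 1/3): box 1 is available, opened with probability 4/7; weight (1/3)·(4/7) = 4/21.
If it is in box 3 (prior 1/3): only box 1 is available, probability 1; weight (1/3)·1 = 1/3.
The weights sum to 11/21.
So P(the gold coin in box 2 | the host opened box 1) = (4/21) / (11/21) = 4/11.

4/11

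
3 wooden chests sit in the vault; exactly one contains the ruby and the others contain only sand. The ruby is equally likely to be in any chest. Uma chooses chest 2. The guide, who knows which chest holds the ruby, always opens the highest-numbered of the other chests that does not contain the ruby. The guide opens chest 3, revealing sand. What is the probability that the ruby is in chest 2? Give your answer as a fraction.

Condition on the true location of the ruby.
If it is in either of chests 1 and 2 (prior 1/3 each): chest 3 is the highest-numbered option available, probability 1; weight (1/3)·1 = 1/3 each.
If it is in chest 3 (prior 1/3): the guide opened chest 3, so this case is ruled out; weight (1/3)·0 = 0.
The weights sum to 2/3.
So P(the ruby in chest 2 | the guide opened chest 3) = (1/3) / (2/3) = 1/2.

1/2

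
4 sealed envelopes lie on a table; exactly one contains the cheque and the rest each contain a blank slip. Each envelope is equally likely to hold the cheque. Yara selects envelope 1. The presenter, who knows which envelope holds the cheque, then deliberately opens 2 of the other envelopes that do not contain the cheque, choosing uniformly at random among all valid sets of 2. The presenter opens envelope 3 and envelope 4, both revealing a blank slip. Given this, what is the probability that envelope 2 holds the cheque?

3/4

Consider each possible location of the cheque in turn.
If it is in envelope 1 (prior 1/4): the presenter has 3 equally likely choices, so probability 1/3; weight (1/4)·(1/3) = 1/12.
If it is in envelope 2 (prior 1/4): the presenter has no choice, probability 1; weight (1/4)·1 = 1/4.
If it is in either of envelopes 3 and 4 (prior 1/4 each): that envelope was opened and seen not to hold the prize — ruled out; weight (1/4)·0 = 0 each.
The weights sum to 1/3.
So P(the cheque in envelope 2 | the presenter opened envelope 3 and envelope 4) = (1/4) / (1/3) = 3/4.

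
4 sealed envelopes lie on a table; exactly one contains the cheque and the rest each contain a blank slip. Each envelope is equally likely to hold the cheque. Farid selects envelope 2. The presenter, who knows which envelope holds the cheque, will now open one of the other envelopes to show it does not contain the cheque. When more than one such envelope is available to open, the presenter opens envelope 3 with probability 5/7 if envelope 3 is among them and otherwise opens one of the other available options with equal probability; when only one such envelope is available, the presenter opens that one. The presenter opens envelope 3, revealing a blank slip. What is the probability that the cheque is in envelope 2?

1/3

Consider each possible location of the cheque in turn.
If it is in any of envelopes 1, 2, and 4 (prior 1/4 each): envelope 3 is available, opened with probability 5/7; weight (1/4)·(5/7) = 5/28 each.
If it is in envelope 3 (prior 1/4): the presenter opened envelope 3, so this case is ruled out; weight (1/4)·0 = 0.
The weights sum to 15/28.
So P(the cheque in envelope 2 | the presenter opened envelope 3) = (5/28) / (15/28) = 1/3.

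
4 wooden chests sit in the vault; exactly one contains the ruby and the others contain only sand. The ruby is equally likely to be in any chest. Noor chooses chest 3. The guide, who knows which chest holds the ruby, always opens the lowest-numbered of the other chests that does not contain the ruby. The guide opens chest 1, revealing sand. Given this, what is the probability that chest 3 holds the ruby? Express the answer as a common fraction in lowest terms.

Condition on the true location of the ruby.
If it is in chest 1 (prior 1/4): the guide opened chest 1, so this case is ruled out; weight (1/4)·0 = 0.
If it is in any of chests 2, 3, and 4 (prior 1/4 each): chest 1 is the lowest-numbered option available, probability 1; weight (1/4)·1 = 1/4 each.
The weights sum to 3/4.
So P(the ruby in chest 3 | the guide opened chest 1) = (1/4) / (3/4) = 1/3.

1/3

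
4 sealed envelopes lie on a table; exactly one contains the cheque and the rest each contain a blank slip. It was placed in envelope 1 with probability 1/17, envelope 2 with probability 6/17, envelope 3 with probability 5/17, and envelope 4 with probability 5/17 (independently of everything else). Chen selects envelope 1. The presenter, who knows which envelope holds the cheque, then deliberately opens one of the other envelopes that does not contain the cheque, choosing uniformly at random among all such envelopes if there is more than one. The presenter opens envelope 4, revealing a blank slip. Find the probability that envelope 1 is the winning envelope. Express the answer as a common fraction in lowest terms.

Consider each possible location of the cheque in turn.
If it is in envelope 1 (prior 1/17): the presenter has 3 equally likely choices, so probability 1/3; weight (1/17)·(1/3) = 1/51.
If it is in envelope 2 (prior 6/17): the presenter has 2 equally likely choices, so probability 1/2; weight (6/17)·(1/2) = 3/17.
If it is in envelope 3 (prior 5/17): the presenter has 2 equally likely choices, so probability 1/2; weight (5/17)·(1/2) = 5/34.
If it is in envelope 4 (prior 5/17): the presenter opened envelope 4, so this case is ruled out; weight (5/17)·0 = 0.
The weights sum to 35/102.
So P(the cheque in envelope 1 | the presenter opened envelope 4) = (1/51) / (35/102) = 2/35.

2/35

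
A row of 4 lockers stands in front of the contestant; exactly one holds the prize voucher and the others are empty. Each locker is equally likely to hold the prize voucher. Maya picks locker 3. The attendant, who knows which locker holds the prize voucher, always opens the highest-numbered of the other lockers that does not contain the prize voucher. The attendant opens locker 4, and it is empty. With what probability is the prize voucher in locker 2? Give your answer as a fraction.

1/3

Consider each possible location of the prize voucher in turn.
If it is in any of lockers 1, 2, and 3 (prior 1/4 each): locker 4 is the highest-numbered option available, probability 1; weight (1/4)·1 = 1/4 each.
If it is in locker 4 (prior 1/4): the attendant opened locker 4, so this case is ruled out; weight (1/4)·0 = 0.
The weights sum to 3/4.
So P(the prize voucher in locker 2 | the attendant opened locker 4) = (1/4) / (3/4) = 1/3.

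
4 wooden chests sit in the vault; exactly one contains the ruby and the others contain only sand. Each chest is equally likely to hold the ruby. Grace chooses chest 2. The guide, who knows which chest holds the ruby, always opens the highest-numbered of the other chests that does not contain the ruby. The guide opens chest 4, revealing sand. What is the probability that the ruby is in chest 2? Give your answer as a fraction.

1/3

Condition on the true location of the ruby.
If it is in any of chests 1, 2, and 3 (prior 1/4 each): chest 4 is the highest-numbered option available, probability 1; weight (1/4)·1 = 1/4 each.
If it is in chest 4 (prior 1/4): the guide opened chest 4, so this case is ruled out; weight (1/4)·0 = 0.
The weights sum to 3/4.
So P(the ruby in chest 2 | the guide opened chest 4) = (1/4) / (3/4) = 1/3.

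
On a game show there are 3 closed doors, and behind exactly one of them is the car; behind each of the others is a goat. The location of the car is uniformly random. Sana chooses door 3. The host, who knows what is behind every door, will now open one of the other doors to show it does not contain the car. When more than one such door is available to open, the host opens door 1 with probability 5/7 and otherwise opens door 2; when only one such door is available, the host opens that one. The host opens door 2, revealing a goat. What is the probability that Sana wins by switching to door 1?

7/9

Consider each possible location of the car in turn.
If it is behind door 1 (prior 1/3): only door 2 is available, probability 1; weight (1/3)·1 = 1/3.
If it is behind door 2 (prior 1/3): the host opened door 2, so this case is ruled out; weight (1/3)·0 = 0.
If it is behind door 3 (prior 1/3): door 1 is available but not opened, probability 2/7; weight (1/3)·(2/7) = 2/21.
The weights sum to 3/7.
So P(the car behind door 1 | the host opened door 2) = (1/3) / (3/7) = 7/9.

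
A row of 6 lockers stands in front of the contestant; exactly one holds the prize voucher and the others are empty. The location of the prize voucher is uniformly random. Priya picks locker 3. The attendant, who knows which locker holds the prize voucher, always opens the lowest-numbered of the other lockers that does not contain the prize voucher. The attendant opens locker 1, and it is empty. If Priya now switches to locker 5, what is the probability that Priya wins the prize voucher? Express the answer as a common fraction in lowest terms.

1/5

Condition on the true location of the prize voucher.
If it is in locker 1 (prior 1/6): the attendant opened locker 1, so this case is ruled out; weight (1/6)·0 = 0.
If it is in any of lockers 2, 3, 4, 5, and 6 (prior 1/6 each): locker 1 is the lowest-numbered option available, probability 1; weight (1/6)·1 = 1/6 each.
The weights sum to 5/6.
So P(the prize voucher in locker 5 | the attendant opened locker 1) = (1/6) / (5/6) = 1/5.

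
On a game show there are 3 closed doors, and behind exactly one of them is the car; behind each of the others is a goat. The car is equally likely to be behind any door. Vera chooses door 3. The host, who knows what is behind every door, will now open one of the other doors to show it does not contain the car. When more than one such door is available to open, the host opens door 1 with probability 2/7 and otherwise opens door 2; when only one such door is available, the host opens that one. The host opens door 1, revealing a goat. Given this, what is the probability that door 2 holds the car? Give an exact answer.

7/9

Consider each possible location of the car in turn.
If it is behind door 1 (prior 1/3): the host opened door 1, so this case is ruled out; weight (1/3)·0 = 0.
If it is behind door 2 (prior 1/3): only door 1 is available, probability 1; weight (1/3)·1 = 1/3.
If it is behind door 3 (prior 1/3): door 1 is available, opened with probability 2/7; weight (1/3)·(2/7) = 2/21.
The weights sum to 3/7.
So P(the car behind door 2 | the host opened door 1) = (1/3) / (3/7) = 7/9.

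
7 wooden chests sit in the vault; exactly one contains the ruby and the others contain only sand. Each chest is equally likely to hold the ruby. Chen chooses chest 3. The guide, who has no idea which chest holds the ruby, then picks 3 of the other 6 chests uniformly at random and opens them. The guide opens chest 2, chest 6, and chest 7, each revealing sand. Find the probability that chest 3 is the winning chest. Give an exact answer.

1/4

Apply Bayes' rule, conditioning on where the ruby actually is.
If it is in any of chests 1, 3, 4, and 5 (prior 1/7 each): the guide picks exactly this set with probability 1/20 regardless, and none is the prize; weight (1/7)·(1/20) = 1/140 each.
If it is in any of chests 2, 6, and 7 (prior 1/7 each): that chest was opened and seen not to hold the prize — ruled out; weight (1/7)·0 = 0 each.
The weights sum to 1/35.
So P(the ruby in chest 3 | the guide opened chest 2, chest 6, and chest 7) = (1/140) / (1/35) = 1/4.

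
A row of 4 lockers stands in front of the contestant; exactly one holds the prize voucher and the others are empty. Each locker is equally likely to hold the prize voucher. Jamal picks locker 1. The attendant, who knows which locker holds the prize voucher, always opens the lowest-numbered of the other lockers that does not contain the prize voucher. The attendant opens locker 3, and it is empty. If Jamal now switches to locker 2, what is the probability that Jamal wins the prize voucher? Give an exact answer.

1

Consider each possible location of the prize voucher in turn.
If it is in either of lockers 1 and 4 (prior 1/4 each): the attendant would have opened locker 2 instead, probability 0; weight (1/4)·0 = 0 each.
If it is in locker 2 (prior 1/4): locker 3 is the lowest-numbered option available, probability 1; weight (1/4)·1 = 1/4.
If it is in locker 3 (prior 1/4): the attendant opened locker 3, so this case is ruled out; weight (1/4)·0 = 0.
The weights sum to 1/4.
So P(the prize voucher in locker 2 | the attendant opened locker 3) = (1/4) / (1/4) = 1.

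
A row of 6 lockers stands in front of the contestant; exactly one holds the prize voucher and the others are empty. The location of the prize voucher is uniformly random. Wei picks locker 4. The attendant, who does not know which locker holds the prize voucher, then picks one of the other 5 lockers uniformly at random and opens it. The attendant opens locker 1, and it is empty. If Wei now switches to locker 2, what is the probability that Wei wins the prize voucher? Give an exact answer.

Consider each possible location of the prize voucher in turn.
If it is in locker 1 (prior 1/6): the attendant opened locker 1, so this case is ruled out; weight (1/6)·0 = 0.
If it is in any of lockers 2, 3, 4, 5, and 6 (prior 1/6 each): the attendant picks locker 1 with probability 1/5 regardless, and it is not the prize; weight (1/6)·(1/5) = 1/30 each.
The weights sum to 1/6.
So P(the prize voucher in locker 2 | the attendant opened locker 1) = (1/30) / (1/6) = 1/5.

1/5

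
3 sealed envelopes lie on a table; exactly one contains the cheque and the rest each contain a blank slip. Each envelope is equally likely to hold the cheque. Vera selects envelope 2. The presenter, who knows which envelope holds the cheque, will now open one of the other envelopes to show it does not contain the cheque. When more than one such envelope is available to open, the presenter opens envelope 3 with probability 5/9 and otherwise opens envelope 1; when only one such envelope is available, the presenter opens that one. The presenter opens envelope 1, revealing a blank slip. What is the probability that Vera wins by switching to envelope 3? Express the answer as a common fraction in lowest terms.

9/13

Consider each possible location of the cheque in turn.
If it is in envelope 1 (prior 1/3): the presenter opened envelope 1, so this case is ruled out; weight (1/3)·0 = 0.
If it is in envelope 2 (prior 1/3): envelope 3 is available but not opened, probability 4/9; weight (1/3)·(4/9) = 4/27.
If it is in envelope 3 (prior 1/3): only envelope 1 is available, probability 1; weight (1/3)·1 = 1/3.
The weights sum to 13/27.
So P(the cheque in envelope 3 | the presenter opened envelope 1) = (1/3) / (13/27) = 9/13.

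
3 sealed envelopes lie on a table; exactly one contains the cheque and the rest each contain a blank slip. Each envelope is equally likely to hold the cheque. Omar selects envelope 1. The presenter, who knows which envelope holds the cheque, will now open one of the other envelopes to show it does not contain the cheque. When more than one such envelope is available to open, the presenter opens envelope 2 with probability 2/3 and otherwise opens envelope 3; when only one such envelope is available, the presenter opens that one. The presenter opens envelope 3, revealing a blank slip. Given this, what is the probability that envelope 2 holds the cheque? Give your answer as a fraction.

Condition on the true location of the cheque.
If it is in envelope 1 (prior 1/3): envelope 2 is available but not opened, probability 1/3; weight (1/3)·(1/3) = 1/9.
If it is in envelope 2 (prior 1/3): only envelope 3 is available, probability 1; weight (1/3)·1 = 1/3.
If it is in envelope 3 (prior 1/3): the presenter opened envelope 3, so this case is ruled out; weight (1/3)·0 = 0.
The weights sum to 4/9.
So P(the cheque in envelope 2 | the presenter opened envelope 3) = (1/3) / (4/9) = 3/4.

3/4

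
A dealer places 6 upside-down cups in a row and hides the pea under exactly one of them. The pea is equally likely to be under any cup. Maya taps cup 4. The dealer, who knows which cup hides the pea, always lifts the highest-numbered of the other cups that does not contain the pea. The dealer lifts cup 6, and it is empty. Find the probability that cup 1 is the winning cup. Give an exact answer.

1/5

Condition on the true location of the pea.
If it is under any of cups 1, 2, 3, 4, and 5 (prior 1/6 each): cup 6 is the highest-numbered option available, probability 1; weight (1/6)·1 = 1/6 each.
If it is under cup 6 (prior 1/6): the dealer opened cup 6, so this case is ruled out; weight (1/6)·0 = 0.
The weights sum to 5/6.
So P(the pea under cup 1 | the dealer opened cup 6) = (1/6) / (5/6) = 1/5.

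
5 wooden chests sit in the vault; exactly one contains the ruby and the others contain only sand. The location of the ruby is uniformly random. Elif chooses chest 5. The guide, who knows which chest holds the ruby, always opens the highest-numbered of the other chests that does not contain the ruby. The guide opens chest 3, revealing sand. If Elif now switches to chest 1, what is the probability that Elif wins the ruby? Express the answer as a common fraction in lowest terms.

Consider each possible location of the ruby in turn.
If it is in any of chests 1, 2, and 5 (prior 1/5 each): the guide would have opened chest 4 instead, probability 0; weight (1/5)·0 = 0 each.
If it is in chest 3 (prior 1/5): the guide opened chest 3, so this case is ruled out; weight (1/5)·0 = 0.
If it is in chest 4 (prior 1/5): chest 3 is the highest-numbered option available, probability 1; weight (1/5)·1 = 1/5.
The weights sum to 1/5.
So P(the ruby in chest 1 | the guide opened chest 3) = 0 / (1/5) = 0.

0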